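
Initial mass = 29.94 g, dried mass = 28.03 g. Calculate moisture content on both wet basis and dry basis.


Moisture lost = 29.94 - 28.03 = 1.91 g
Wet basis MC = 1.91 / 29.94 x 100 = 6.4%
Dry basis MC = 1.91 / 28.03 x 100 = 6.8%


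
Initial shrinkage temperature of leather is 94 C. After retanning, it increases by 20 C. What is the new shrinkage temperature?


114 C

New Ts = 94 + 20 = 114 C


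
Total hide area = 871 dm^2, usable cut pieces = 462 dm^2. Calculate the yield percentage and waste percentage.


Yield = 53.0%
Waste = 47.0%


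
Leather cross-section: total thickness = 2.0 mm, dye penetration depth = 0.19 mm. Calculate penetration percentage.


9.5%


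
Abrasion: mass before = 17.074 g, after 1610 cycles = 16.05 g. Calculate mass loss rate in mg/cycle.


0.636 mg/cycle

Mass loss = 17.074 - 16.05 = 1.024 g
Rate = 1.024 / 1610 x 1000 = 0.636 mg/cycle


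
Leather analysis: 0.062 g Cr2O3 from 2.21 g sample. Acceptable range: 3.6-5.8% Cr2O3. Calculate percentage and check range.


Cr2O3% = 0.062 / 2.21 x 100 = 2.81%
Acceptable range: 3.6 to 5.8%
Within range: No


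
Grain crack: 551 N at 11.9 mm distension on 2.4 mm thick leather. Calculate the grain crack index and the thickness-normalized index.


Crack index = 551 / 11.9 = 46.3 N/mm
Normalized = 46.3 / 2.4 = 19.3 N/mm per mm


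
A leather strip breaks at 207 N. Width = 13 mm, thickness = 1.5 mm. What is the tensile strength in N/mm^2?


10.62 N/mm^2

Cross-sectional area = 13 x 1.5 = 19.5 mm^2
Tensile strength = 207 / 19.5 = 10.62 N/mm^2


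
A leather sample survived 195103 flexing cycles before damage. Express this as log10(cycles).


log10(195103) = 5.29


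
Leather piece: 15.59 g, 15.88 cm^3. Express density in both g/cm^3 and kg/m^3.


Density = 15.59 / 15.88 = 0.982 g/cm^3
Convert: 0.982 x 1000 = 982 kg/m^3


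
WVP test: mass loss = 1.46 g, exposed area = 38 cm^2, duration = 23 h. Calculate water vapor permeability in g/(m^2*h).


16.70 g/(m^2*h)


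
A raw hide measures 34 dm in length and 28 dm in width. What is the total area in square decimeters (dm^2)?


Area = length x width
Area = 34 x 28 = 952 dm^2


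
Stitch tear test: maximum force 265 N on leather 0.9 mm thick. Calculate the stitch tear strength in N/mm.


Stitch tear strength = force / thickness
STS = 265 / 0.9 = 294.4 N/mm


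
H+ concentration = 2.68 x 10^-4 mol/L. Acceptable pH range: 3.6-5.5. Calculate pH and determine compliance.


pH = 3.57
Compliant: No

pH = -log10(2.68 x 10^-4) = 3.57
Range: 3.6 to 5.5
Compliant: No


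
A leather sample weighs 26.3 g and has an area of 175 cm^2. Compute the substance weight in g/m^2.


Substance weight = mass / area x 10000
SW = 26.3 / 175 x 10000
SW = 1502.9 g/m^2


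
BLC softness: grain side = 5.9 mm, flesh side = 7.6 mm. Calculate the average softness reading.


Average = (5.9 + 7.6) / 2
Average = 6.75 mm


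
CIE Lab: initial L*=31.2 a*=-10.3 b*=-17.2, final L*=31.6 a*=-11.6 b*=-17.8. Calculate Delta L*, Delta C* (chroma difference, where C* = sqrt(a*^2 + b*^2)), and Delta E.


Delta L* = 0.4
Delta C* = 1.20
Delta E = 1.49

Delta L* = 31.6 - 31.2 = 0.4
C1* = sqrt((-10.3)^2 + (-17.2)^2) = 20.048
C2* = sqrt((-11.6)^2 + (-17.8)^2) = 21.246
Delta C* = 21.246 - 20.048 = 1.20
Delta E = sqrt((0.4)^2 + (-1.3)^2 + (-0.6)^2) = 1.49


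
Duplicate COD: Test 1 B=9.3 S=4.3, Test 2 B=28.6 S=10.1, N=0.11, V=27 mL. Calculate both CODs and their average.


COD1 = 163.0 mg/L
COD2 = 603.0 mg/L
Average = 383.0 mg/L

COD1 = (9.3 - 4.3) x 0.11 x 8000 / 27 = 163.0 mg/L
COD2 = (28.6 - 10.1) x 0.11 x 8000 / 27 = 603.0 mg/L
Average = (163.0 + 603.0) / 2 = 383.0 mg/L


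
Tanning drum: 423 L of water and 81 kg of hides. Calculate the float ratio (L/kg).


Float ratio = water / hide weight
Ratio = 423 / 81 = 5.2


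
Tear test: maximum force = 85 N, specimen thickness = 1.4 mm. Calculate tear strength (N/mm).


Tear strength = force / thickness
Tear = 85 / 1.4 = 60.7 N/mm


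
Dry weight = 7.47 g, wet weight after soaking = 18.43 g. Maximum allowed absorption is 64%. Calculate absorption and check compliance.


Absorption = 146.7%
Compliant: No


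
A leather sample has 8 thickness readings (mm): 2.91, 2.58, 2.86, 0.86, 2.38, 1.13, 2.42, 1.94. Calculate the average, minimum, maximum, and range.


Sum = 17.08
Average = 17.08 / 8 = 2.14 mm
Minimum = 0.86 mm
Maximum = 2.91 mm
Range = 2.91 - 0.86 = 2.05 mm


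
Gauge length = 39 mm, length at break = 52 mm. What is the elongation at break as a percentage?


33.3%

Extension = 52 - 39 = 13 mm
Elongation = 13 / 39 x 100 = 33.3%


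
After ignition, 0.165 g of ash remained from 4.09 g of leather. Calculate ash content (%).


Ash% = 0.165 / 4.09 x 100
Ash% = 4.03%


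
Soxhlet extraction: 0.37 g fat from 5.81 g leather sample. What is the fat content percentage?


6.4%

Fat content = 0.37 / 5.81 x 100
Fat = 6.4%


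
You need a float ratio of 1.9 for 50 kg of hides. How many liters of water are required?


95.0 L

Water = hide weight x target ratio
Water = 50 x 1.9 = 95.0 L


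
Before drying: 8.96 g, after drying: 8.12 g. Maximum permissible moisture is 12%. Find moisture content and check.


MC = (8.96 - 8.12) / 8.96 x 100 = 9.4%
Maximum: 12%
Acceptable: Yes


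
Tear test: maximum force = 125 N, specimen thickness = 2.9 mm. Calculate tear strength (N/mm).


Tear strength = force / thickness
Tear = 125 / 2.9 = 43.1 N/mm


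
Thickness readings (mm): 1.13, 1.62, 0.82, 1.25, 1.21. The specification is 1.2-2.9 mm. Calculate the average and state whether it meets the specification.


Average = 1.21 mm
Within specification: Yes

Sum = 6.03
Average = 6.03 / 5 = 1.21 mm
Specification range: 1.2 to 2.9 mm
Within spec: Yes


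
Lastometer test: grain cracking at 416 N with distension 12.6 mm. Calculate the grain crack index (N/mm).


33.0 N/mm

Grain crack index = force / distension
Index = 416 / 12.6 = 33.0 N/mm


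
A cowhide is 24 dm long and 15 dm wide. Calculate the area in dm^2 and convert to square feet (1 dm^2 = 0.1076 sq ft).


360 dm^2
38.74 sq ft

Area = 24 x 15 = 360 dm^2
Conversion: 360 x 0.1076 = 38.74 sq ft


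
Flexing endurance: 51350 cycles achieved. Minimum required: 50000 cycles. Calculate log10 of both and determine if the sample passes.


Achieved: log10 = 4.71
Required: log10 = 4.70
Passes: Yes

log10(51350) = 4.71
log10(50000) = 4.70
Passes: Yes


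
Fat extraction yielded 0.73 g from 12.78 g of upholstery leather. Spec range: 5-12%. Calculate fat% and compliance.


Fat content = 5.7%
Compliant: Yes

Fat% = 0.73 / 12.78 x 100 = 5.7%
Spec range: 5-12%
Compliant: Yes


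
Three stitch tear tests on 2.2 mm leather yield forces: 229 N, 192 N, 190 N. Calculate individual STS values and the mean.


STS1 = 229 / 2.2 = 104.1 N/mm
STS2 = 192 / 2.2 = 87.3 N/mm
STS3 = 190 / 2.2 = 86.4 N/mm
Mean = (104.1 + 87.3 + 86.4) / 3 = 92.6 N/mm


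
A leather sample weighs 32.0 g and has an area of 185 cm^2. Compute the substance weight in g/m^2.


1729.7 g/m^2


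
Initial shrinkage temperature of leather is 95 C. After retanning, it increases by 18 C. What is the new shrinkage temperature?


113 C


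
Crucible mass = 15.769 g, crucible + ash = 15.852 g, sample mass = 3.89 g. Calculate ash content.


Ash mass = 0.083 g
Ash content = 2.13%

Ash mass = 15.852 - 15.769 = 0.083 g
Ash% = 0.083 / 3.89 x 100 = 2.13%


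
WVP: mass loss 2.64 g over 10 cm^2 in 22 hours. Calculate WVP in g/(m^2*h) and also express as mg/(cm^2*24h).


WVP = 2.64 / (10 x 22) x 10000 = 120.00 g/(m^2*h)
Mass loss in mg = 2.64 x 1000 = 2640 mg
Per cm^2 per 24h in mg: 2640 x 24 / (10 x 22) = 63360 / 220 = 288.00 mg/(cm^2*24h)


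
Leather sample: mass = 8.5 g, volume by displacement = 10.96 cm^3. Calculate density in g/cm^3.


0.776 g/cm^3


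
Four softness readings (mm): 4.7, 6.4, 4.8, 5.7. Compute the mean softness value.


Sum = 4.7 + 6.4 + 4.8 + 5.7
Mean = 21.6 / 4 = 5.40 mm


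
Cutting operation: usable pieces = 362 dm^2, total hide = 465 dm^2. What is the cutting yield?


77.8%

Yield = usable / total x 100
Yield = 362 / 465 x 100 = 77.8%


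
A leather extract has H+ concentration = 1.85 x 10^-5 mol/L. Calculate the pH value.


pH = -log10[H+]
pH = -log10(1.85 x 10^-5) = 4.73


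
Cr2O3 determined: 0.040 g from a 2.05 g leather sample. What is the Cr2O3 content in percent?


1.95%

Cr2O3% = 0.040 / 2.05 x 100
Cr2O3% = 1.95%


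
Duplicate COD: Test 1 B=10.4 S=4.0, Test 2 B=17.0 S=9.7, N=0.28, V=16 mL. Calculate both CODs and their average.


COD1 = (10.4 - 4.0) x 0.28 x 8000 / 16 = 896.0 mg/L
COD2 = (17.0 - 9.7) x 0.28 x 8000 / 16 = 1022.0 mg/L
Average = (896.0 + 1022.0) / 2 = 959.0 mg/L


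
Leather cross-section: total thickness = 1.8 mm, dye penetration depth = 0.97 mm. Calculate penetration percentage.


53.9%


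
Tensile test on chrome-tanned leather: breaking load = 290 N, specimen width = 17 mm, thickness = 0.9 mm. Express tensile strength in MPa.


Cross-section = 17 x 0.9 = 15.3 mm^2
TS = 290 / 15.3 = 18.95 MPa
(1 N/mm^2 = 1 MPa)


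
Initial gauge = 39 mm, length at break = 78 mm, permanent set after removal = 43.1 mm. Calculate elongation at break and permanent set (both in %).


Elongation at break = 100.0%
Permanent set = 10.5%


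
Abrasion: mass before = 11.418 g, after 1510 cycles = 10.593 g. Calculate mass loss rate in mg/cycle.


0.546 mg/cycle

Mass loss = 11.418 - 10.593 = 0.825 g
Rate = 0.825 / 1510 x 1000 = 0.546 mg/cycle


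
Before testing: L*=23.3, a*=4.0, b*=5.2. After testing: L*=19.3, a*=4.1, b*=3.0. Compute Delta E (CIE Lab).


dL = 19.3 - 23.3 = -4.0
da = 4.1 - 4.0 = 0.1
db = 3.0 - 5.2 = -2.2
dE = sqrt((-4.0)^2 + (0.1)^2 + (-2.2)^2) = 4.57


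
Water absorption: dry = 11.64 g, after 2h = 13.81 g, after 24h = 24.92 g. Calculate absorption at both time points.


2h absorption = 18.6%
24h absorption = 114.1%

WA (2h) = (13.81 - 11.64) / 11.64 x 100 = 18.6%
WA (24h) = (24.92 - 11.64) / 11.64 x 100 = 114.1%


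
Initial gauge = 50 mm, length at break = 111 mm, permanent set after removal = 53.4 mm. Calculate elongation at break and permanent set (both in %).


Elongation at break = (111 - 50) / 50 x 100 = 122.0%
Permanent set = (53.4 - 50) / 50 x 100 = 6.8%


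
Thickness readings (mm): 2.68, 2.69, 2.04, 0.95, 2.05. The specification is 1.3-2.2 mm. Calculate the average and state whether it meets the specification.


Average = 2.08 mm
Within specification: Yes

Sum = 10.41
Average = 10.41 / 5 = 2.08 mm
Specification range: 1.3 to 2.2 mm
Within spec: Yes


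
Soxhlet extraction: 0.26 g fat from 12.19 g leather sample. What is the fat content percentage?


Fat content = 0.26 / 12.19 x 100
Fat = 2.1%


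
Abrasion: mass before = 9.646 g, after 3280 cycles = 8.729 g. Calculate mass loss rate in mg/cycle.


0.280 mg/cycle

Mass loss = 9.646 - 8.729 = 0.917 g
Rate = 0.917 / 3280 x 1000 = 0.280 mg/cycle


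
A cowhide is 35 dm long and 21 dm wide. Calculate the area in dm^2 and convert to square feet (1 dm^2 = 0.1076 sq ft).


Area = 35 x 21 = 735 dm^2
Conversion: 735 x 0.1076 = 79.09 sq ft


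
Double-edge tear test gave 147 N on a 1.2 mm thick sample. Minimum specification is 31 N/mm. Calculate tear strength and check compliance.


Tear strength = 147 / 1.2 = 122.5 N/mm
Required minimum = 31 N/mm
Compliant: Yes


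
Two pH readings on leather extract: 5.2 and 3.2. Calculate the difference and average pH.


Difference = |5.2 - 3.2| = 2.0
Average = (5.2 + 3.2) / 2 = 4.20


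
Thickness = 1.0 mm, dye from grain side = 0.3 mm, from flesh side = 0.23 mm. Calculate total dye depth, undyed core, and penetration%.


Total dyed = 0.53 mm
Undyed core = 0.47 mm
Penetration = 53.0%


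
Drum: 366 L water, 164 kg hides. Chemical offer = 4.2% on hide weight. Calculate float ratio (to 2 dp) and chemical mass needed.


Float ratio = 366 / 164 = 2.23
Chemical = 164 x 4.2 / 100 = 6.888 kg


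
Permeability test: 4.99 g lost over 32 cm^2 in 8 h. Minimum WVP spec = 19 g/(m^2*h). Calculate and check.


WVP = 194.92 g/(m^2*h)
Meets specification: Yes


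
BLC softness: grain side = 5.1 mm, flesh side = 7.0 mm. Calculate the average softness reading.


6.05 mm


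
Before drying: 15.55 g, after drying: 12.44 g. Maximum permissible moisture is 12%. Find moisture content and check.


MC = (15.55 - 12.44) / 15.55 x 100 = 20.0%
Maximum: 12%
Acceptable: No


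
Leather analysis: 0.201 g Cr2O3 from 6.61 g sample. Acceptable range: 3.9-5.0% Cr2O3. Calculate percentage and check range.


Cr2O3% = 0.201 / 6.61 x 100 = 3.04%
Acceptable range: 3.9 to 5.0%
Within range: No


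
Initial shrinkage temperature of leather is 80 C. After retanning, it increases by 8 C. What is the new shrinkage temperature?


New Ts = 80 + 8 = 88 C


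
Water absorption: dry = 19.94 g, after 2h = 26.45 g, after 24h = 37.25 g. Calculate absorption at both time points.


2h absorption = 32.6%
24h absorption = 86.8%

WA (2h) = (26.45 - 19.94) / 19.94 x 100 = 32.6%
WA (24h) = (37.25 - 19.94) / 19.94 x 100 = 86.8%


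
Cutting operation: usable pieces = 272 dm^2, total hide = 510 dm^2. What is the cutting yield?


53.3%

Yield = usable / total x 100
Yield = 272 / 510 x 100 = 53.3%


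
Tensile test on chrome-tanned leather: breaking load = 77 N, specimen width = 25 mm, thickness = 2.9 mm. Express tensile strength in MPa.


Cross-section = 25 x 2.9 = 72.5 mm^2
TS = 77 / 72.5 = 1.06 MPa
(1 N/mm^2 = 1 MPa)


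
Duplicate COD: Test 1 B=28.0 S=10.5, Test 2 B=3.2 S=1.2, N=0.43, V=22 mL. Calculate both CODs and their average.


COD1 = 2736.4 mg/L
COD2 = 312.7 mg/L
Average = 1524.6 mg/L

COD1 = (28.0 - 10.5) x 0.43 x 8000 / 22 = 2736.4 mg/L
COD2 = (3.2 - 1.2) x 0.43 x 8000 / 22 = 312.7 mg/L
Average = (2736.4 + 312.7) / 2 = 1524.6 mg/L


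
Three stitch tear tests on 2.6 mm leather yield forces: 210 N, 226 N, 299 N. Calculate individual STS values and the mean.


STS1 = 210 / 2.6 = 80.8 N/mm
STS2 = 226 / 2.6 = 86.9 N/mm
STS3 = 299 / 2.6 = 115.0 N/mm
Mean = (80.8 + 86.9 + 115.0) / 3 = 94.2 N/mm


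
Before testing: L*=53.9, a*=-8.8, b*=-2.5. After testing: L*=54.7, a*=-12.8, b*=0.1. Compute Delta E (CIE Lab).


Delta E = 4.84

dL = 54.7 - 53.9 = 0.8
da = -12.8 - (-8.8) = -4.0
db = 0.1 - (-2.5) = 2.6
dE = sqrt((0.8)^2 + (-4.0)^2 + (2.6)^2) = 4.84


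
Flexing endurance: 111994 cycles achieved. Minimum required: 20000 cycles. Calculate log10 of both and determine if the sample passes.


log10(111994) = 5.05
log10(20000) = 4.30
Passes: Yes


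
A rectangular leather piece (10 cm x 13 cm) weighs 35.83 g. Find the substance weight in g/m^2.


2756.2 g/m^2

Area = 10 x 13 = 130 cm^2
SW = 35.83 / 130 x 10000 = 2756.2 g/m^2


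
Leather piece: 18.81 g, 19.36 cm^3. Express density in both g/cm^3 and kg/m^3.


0.972 g/cm^3
972 kg/m^3

Density = 18.81 / 19.36 = 0.972 g/cm^3
Convert: 0.972 x 1000 = 972 kg/m^3


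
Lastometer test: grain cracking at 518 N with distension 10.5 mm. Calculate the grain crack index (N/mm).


49.3 N/mm

Grain crack index = force / distension
Index = 518 / 10.5 = 49.3 N/mm


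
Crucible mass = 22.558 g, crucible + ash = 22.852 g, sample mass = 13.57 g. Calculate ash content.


Ash mass = 22.852 - 22.558 = 0.294 g
Ash% = 0.294 / 13.57 x 100 = 2.17%


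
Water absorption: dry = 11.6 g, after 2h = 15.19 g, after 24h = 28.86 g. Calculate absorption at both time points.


2h absorption = 30.9%
24h absorption = 148.8%

WA (2h) = (15.19 - 11.6) / 11.6 x 100 = 30.9%
WA (24h) = (28.86 - 11.6) / 11.6 x 100 = 148.8%


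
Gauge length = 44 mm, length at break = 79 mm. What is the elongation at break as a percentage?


79.5%

Extension = 79 - 44 = 35 mm
Elongation = 35 / 44 x 100 = 79.5%


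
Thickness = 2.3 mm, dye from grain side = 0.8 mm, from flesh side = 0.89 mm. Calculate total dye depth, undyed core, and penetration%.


Total dyed = 1.69 mm
Undyed core = 0.61 mm
Penetration = 73.5%

Total dyed = 0.8 + 0.89 = 1.69 mm
Undyed core = 2.3 - 1.69 = 0.61 mm
Penetration = 1.69 / 2.3 x 100 = 73.5%


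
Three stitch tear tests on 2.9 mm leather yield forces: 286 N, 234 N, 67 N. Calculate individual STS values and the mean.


STS1 = 286 / 2.9 = 98.6 N/mm
STS2 = 234 / 2.9 = 80.7 N/mm
STS3 = 67 / 2.9 = 23.1 N/mm
Mean = (98.6 + 80.7 + 23.1) / 3 = 67.5 N/mm


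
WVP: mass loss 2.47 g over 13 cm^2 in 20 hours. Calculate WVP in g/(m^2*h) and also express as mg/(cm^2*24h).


WVP = 2.47 / (13 x 20) x 10000 = 95.00 g/(m^2*h)
Mass loss in mg = 2.47 x 1000 = 2470 mg
Per cm^2 per 24h in mg: 2470 x 24 / (13 x 20) = 59280 / 260 = 228.00 mg/(cm^2*24h)


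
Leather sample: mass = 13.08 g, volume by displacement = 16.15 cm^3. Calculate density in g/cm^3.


Density = mass / volume
Density = 13.08 / 16.15 = 0.810 g/cm^3


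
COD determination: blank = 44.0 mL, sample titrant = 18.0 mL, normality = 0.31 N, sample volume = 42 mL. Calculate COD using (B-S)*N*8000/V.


1535.2 mg/L

COD = (44.0 - 18.0) x 0.31 x 8000 / 42
COD = 26.0 x 0.31 x 8000 / 42
COD = 1535.2 mg/L


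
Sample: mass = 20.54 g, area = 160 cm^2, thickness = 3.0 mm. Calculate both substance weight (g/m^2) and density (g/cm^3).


SW = 20.54 / 160 x 10000 = 1283.8 g/m^2
Volume = 160 x 3.0 / 10 = 48.00 cm^3
Density = 20.54 / 48.00 = 0.428 g/cm^3


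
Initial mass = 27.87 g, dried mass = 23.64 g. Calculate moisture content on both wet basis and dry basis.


Wet basis = 15.2%
Dry basis = 17.9%


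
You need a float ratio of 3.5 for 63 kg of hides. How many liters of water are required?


Water = hide weight x target ratio
Water = 63 x 3.5 = 220.5 L


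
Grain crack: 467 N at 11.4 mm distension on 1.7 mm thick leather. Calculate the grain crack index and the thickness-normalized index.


Crack index = 41.0 N/mm
Normalized index = 24.1 N/mm per mm

Crack index = 467 / 11.4 = 41.0 N/mm
Normalized = 41.0 / 1.7 = 24.1 N/mm per mm


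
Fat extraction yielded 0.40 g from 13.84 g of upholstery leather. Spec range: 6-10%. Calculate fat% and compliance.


Fat% = 0.40 / 13.84 x 100 = 2.9%
Spec range: 6-10%
Compliant: No


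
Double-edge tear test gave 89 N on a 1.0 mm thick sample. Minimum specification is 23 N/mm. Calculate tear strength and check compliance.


Tear strength = 89.0 N/mm
Compliant: Yes

Tear strength = 89 / 1.0 = 89.0 N/mm
Required minimum = 23 N/mm
Compliant: Yes


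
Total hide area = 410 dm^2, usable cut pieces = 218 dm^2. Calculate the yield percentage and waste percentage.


Yield = 218 / 410 x 100 = 53.2%
Waste = 410 - 218 = 192 dm^2
Waste% = 100 - 53.2 = 46.8%


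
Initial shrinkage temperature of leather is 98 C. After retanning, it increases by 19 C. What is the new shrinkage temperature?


117 C


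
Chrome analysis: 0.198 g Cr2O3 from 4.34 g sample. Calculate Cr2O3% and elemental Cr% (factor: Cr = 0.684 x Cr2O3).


Cr2O3 = 4.56%
Cr = 3.12%

Cr2O3% = 0.198 / 4.34 x 100 = 4.56%
Cr% = 4.56 x 0.684 = 3.12%


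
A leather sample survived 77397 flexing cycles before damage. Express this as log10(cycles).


log10(77397) = 4.89


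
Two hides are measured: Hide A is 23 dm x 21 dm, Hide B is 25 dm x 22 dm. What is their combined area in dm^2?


Hide A area = 23 x 21 = 483 dm^2
Hide B area = 25 x 22 = 550 dm^2
Total = 483 + 550 = 1033 dm^2


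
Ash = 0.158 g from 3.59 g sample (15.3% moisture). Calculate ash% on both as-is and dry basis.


As-is ash = 4.40%
Dry-basis ash = 5.20%

As-is ash% = 0.158 / 3.59 x 100 = 4.40%
Dry mass = 3.59 x (100 - 15.3) / 100 = 3.04073 g
Dry-basis ash% = 0.158 / 3.04073 x 100 = 5.20%


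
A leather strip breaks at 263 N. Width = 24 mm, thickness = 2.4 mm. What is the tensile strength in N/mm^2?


Cross-sectional area = 24 x 2.4 = 57.6 mm^2
Tensile strength = 263 / 57.6 = 4.57 N/mm^2


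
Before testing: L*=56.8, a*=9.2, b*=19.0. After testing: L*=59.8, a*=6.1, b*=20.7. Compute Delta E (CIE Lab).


dL = 59.8 - 56.8 = 3.0
da = 6.1 - 9.2 = -3.1
db = 20.7 - 19.0 = 1.7
dE = sqrt((3.0)^2 + (-3.1)^2 + (1.7)^2) = 4.64


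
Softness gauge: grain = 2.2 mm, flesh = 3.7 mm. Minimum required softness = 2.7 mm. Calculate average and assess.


Average = (2.2 + 3.7) / 2 = 2.95 mm
Minimum = 2.7 mm
Meets requirement: Yes


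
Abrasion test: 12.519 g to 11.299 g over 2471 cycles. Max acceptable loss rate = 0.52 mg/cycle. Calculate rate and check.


Loss = 12.519 - 11.299 = 1.220 g
Rate = 1.220 g / 2471 cycles x 1000 = 0.494 mg/cycle
Max = 0.52 mg/cycle
Passes: Yes


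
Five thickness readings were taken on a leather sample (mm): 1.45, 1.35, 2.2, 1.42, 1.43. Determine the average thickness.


1.57 mm


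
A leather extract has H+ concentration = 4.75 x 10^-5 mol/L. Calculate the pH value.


pH = 4.32

pH = -log10[H+]
pH = -log10(4.75 x 10^-5) = 4.32


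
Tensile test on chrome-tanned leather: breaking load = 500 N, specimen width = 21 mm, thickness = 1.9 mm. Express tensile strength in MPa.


Cross-section = 21 x 1.9 = 39.9 mm^2
TS = 500 / 39.9 = 12.53 MPa
(1 N/mm^2 = 1 MPa)


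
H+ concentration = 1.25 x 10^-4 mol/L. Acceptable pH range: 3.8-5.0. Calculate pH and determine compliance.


pH = -log10(1.25 x 10^-4) = 3.90
Range: 3.8 to 5.0
Compliant: Yes


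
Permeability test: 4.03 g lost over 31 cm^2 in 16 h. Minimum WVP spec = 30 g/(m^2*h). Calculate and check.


WVP = 81.25 g/(m^2*h)
Meets specification: Yes

WVP = 4.03 / (31 x 16) x 10000 = 81.25 g/(m^2*h)
Minimum: 30 g/(m^2*h)
Meets spec: Yes


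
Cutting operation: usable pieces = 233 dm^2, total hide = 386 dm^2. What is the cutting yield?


60.4%


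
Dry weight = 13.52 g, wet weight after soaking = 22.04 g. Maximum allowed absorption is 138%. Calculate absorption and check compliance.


WA = (22.04 - 13.52) / 13.52 x 100 = 63.0%
Maximum allowed: 138%
Compliant: Yes


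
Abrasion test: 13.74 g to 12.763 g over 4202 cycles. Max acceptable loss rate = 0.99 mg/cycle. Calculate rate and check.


Rate = 0.233 mg/cycle
Passes: Yes

Loss = 13.74 - 12.763 = 0.977 g
Rate = 0.977 g / 4202 cycles x 1000 = 0.233 mg/cycle
Max = 0.99 mg/cycle
Passes: Yes


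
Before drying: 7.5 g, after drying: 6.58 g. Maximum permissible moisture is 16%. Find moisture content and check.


Moisture content = 12.3%
Acceptable: Yes


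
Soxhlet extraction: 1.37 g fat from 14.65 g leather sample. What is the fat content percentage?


Fat content = 1.37 / 14.65 x 100
Fat = 9.4%


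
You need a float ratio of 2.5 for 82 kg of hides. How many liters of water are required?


205.0 L


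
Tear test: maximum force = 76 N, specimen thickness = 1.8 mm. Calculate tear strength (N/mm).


42.2 N/mm


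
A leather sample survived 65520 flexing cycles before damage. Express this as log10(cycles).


4.82


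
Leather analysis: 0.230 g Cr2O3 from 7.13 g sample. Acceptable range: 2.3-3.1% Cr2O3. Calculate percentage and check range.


Cr2O3% = 0.230 / 7.13 x 100 = 3.23%
Acceptable range: 2.3 to 3.1%
Within range: No


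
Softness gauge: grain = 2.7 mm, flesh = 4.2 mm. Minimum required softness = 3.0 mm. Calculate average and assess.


Average softness = 3.45 mm
Meets requirement: Yes

Average = (2.7 + 4.2) / 2 = 3.45 mm
Minimum = 3.0 mm
Meets requirement: Yes


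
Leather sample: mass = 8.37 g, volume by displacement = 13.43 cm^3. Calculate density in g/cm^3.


0.623 g/cm^3

Density = mass / volume
Density = 8.37 / 13.43 = 0.623 g/cm^3


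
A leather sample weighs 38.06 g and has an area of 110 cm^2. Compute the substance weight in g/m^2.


3460.0 g/m^2


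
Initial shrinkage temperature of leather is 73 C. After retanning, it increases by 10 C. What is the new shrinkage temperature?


New Ts = 73 + 10 = 83 C


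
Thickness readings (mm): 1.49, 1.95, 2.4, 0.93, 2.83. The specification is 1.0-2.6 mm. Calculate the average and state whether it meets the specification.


Sum = 9.60
Average = 9.60 / 5 = 1.92 mm
Specification range: 1.0 to 2.6 mm
Within spec: Yes


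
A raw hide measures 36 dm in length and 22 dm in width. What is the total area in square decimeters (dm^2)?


Area = length x width
Area = 36 x 22 = 792 dm^2


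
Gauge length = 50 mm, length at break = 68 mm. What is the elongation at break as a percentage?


Extension = 68 - 50 = 18 mm
Elongation = 18 / 50 x 100 = 36.0%


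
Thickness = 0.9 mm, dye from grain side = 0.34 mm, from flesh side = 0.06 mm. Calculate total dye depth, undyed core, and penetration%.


Total dyed = 0.40 mm
Undyed core = 0.50 mm
Penetration = 44.4%


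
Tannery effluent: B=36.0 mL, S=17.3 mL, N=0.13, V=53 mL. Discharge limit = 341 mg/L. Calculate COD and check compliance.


COD = 366.9 mg/L
Compliant: No

COD = (36.0 - 17.3) x 0.13 x 8000 / 53 = 366.9 mg/L
Limit: 341 mg/L
Compliant: No


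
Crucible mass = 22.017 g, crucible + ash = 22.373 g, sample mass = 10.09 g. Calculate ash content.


Ash mass = 22.373 - 22.017 = 0.356 g
Ash% = 0.356 / 10.09 x 100 = 3.53%


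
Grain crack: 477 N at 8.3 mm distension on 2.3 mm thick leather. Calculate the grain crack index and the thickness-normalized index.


Crack index = 57.5 N/mm
Normalized index = 25.0 N/mm per mm

Crack index = 477 / 8.3 = 57.5 N/mm
Normalized = 57.5 / 2.3 = 25.0 N/mm per mm


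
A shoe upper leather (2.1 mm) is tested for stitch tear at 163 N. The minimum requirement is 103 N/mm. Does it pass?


STS = 163 / 2.1 = 77.6 N/mm
Minimum required: 103 N/mm
Passes: No


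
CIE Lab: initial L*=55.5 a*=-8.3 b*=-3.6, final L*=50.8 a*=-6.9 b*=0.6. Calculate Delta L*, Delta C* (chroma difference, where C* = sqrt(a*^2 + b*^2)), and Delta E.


Delta L* = -4.7
Delta C* = -2.12
Delta E = 6.46

Delta L* = 50.8 - 55.5 = -4.7
C1* = sqrt((-8.3)^2 + (-3.6)^2) = 9.047
C2* = sqrt((-6.9)^2 + (0.6)^2) = 6.926
Delta C* = 6.926 - 9.047 = -2.12
Delta E = sqrt((-4.7)^2 + (1.4)^2 + (4.2)^2) = 6.46


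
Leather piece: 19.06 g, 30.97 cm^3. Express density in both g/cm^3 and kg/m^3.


0.615 g/cm^3
615 kg/m^3

Density = 19.06 / 30.97 = 0.615 g/cm^3
Convert: 0.615 x 1000 = 615 kg/m^3


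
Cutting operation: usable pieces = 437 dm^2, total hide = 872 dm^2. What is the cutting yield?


50.1%

Yield = usable / total x 100
Yield = 437 / 872 x 100 = 50.1%


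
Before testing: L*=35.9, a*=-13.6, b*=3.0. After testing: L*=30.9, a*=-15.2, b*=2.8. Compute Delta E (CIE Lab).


dL = 30.9 - 35.9 = -5.0
da = -15.2 - (-13.6) = -1.6
db = 2.8 - 3.0 = -0.2
dE = sqrt((-5.0)^2 + (-1.6)^2 + (-0.2)^2) = 5.25


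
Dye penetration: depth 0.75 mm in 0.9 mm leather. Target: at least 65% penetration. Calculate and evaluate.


Penetration = 0.75 / 0.9 x 100 = 83.3%
Target: 65%
Meets target: Yes


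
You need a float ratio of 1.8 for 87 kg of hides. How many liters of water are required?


Water = hide weight x target ratio
Water = 87 x 1.8 = 156.6 L


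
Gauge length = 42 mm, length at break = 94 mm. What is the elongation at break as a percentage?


123.8%

Extension = 94 - 42 = 52 mm
Elongation = 52 / 42 x 100 = 123.8%


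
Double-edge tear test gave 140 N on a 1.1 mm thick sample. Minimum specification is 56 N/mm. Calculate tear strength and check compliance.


Tear strength = 140 / 1.1 = 127.3 N/mm
Required minimum = 56 N/mm
Compliant: Yes


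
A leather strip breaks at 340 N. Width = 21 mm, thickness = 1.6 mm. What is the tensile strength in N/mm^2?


Cross-sectional area = 21 x 1.6 = 33.6 mm^2
Tensile strength = 340 / 33.6 = 10.12 N/mm^2


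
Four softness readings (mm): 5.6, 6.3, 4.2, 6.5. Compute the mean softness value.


5.65 mm

Sum = 5.6 + 6.3 + 4.2 + 6.5
Mean = 22.6 / 4 = 5.65 mm


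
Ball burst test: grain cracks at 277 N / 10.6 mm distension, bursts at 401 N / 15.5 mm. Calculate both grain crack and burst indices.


Crack index = 26.1 N/mm
Burst index = 25.9 N/mm


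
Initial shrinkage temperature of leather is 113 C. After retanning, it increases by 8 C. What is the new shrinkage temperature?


New Ts = 113 + 8 = 121 C


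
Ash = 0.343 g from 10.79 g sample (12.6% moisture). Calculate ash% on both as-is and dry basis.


As-is ash = 3.18%
Dry-basis ash = 3.64%

As-is ash% = 0.343 / 10.79 x 100 = 3.18%
Dry mass = 10.79 x (100 - 12.6) / 100 = 9.43046 g
Dry-basis ash% = 0.343 / 9.43046 x 100 = 3.64%


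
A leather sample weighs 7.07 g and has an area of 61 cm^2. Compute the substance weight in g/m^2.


Substance weight = mass / area x 10000
SW = 7.07 / 61 x 10000
SW = 1159.0 g/m^2


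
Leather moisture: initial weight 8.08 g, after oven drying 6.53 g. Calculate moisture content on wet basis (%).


Moisture = 8.08 - 6.53 = 1.55 g
MC = 1.55 / 8.08 x 100 = 19.2%


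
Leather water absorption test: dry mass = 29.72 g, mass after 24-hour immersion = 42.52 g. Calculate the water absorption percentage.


Water absorbed = 42.52 - 29.72 = 12.80 g
WA% = 12.80 / 29.72 x 100 = 43.1%


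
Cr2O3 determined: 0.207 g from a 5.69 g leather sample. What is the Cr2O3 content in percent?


Cr2O3% = 0.207 / 5.69 x 100
Cr2O3% = 3.64%


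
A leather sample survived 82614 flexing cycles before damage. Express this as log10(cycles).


4.92


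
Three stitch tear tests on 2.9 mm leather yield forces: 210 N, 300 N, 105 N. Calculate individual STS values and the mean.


STS1 = 210 / 2.9 = 72.4 N/mm
STS2 = 300 / 2.9 = 103.4 N/mm
STS3 = 105 / 2.9 = 36.2 N/mm
Mean = (72.4 + 103.4 + 36.2) / 3 = 70.7 N/mm


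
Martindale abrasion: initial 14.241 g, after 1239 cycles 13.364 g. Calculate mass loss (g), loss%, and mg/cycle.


Loss = 14.241 - 13.364 = 0.877 g
Loss% = 0.877 / 14.241 x 100 = 6.16%
Rate = 0.877 / 1239 x 1000 = 0.708 mg/cycle


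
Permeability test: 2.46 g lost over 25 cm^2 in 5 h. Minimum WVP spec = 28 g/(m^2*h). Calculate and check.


WVP = 196.80 g/(m^2*h)
Meets specification: Yes

WVP = 2.46 / (25 x 5) x 10000 = 196.80 g/(m^2*h)
Minimum: 28 g/(m^2*h)
Meets spec: Yes


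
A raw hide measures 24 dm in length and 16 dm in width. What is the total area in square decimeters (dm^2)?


384 dm^2


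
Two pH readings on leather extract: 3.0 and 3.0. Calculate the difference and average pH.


Difference = |3.0 - 3.0| = 0.0
Average = (3.0 + 3.0) / 2 = 3.00


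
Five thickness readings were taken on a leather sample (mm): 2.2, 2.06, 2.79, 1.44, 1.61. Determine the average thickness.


Sum = 2.2 + 2.06 + 2.79 + 1.44 + 1.61 = 10.10
Average = 10.10 / 5 = 2.02 mm


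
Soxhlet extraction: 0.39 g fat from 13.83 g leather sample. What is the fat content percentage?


Fat content = 0.39 / 13.83 x 100
Fat = 2.8%


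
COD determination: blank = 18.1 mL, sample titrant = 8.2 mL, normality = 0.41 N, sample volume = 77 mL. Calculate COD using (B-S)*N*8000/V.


421.7 mg/L


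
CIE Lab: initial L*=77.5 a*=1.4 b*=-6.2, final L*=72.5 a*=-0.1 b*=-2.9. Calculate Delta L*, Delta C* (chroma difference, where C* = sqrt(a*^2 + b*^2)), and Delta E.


Delta L* = -5.0
Delta C* = -3.45
Delta E = 6.18


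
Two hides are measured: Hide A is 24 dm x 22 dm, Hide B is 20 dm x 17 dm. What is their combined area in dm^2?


868 dm^2


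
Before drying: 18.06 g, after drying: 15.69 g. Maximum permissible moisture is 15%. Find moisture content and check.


Moisture content = 13.1%
Acceptable: Yes

MC = (18.06 - 15.69) / 18.06 x 100 = 13.1%
Maximum: 15%
Acceptable: Yes


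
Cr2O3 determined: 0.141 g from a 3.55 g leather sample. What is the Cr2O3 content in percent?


Cr2O3% = 0.141 / 3.55 x 100
Cr2O3% = 3.97%


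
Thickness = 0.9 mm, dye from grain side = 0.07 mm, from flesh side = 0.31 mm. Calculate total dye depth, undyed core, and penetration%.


Total dyed = 0.07 + 0.31 = 0.38 mm
Undyed core = 0.9 - 0.38 = 0.52 mm
Penetration = 0.38 / 0.9 x 100 = 42.2%


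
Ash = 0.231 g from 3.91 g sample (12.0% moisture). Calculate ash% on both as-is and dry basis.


As-is ash% = 0.231 / 3.91 x 100 = 5.91%
Dry mass = 3.91 x (100 - 12.0) / 100 = 3.4408 g
Dry-basis ash% = 0.231 / 3.4408 x 100 = 6.71%


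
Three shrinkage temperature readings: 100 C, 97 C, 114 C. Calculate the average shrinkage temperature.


Average = (100 + 97 + 114) / 3
Average = 311 / 3 = 103.7 C


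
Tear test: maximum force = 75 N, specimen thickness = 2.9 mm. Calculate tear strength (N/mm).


25.9 N/mm

Tear strength = force / thickness
Tear = 75 / 2.9 = 25.9 N/mm


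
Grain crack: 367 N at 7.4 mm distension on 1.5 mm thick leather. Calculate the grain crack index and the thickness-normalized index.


Crack index = 49.6 N/mm
Normalized index = 33.1 N/mm per mm

Crack index = 367 / 7.4 = 49.6 N/mm
Normalized = 49.6 / 1.5 = 33.1 N/mm per mm


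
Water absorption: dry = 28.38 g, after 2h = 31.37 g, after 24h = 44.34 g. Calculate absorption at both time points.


2h absorption = 10.5%
24h absorption = 56.2%

WA (2h) = (31.37 - 28.38) / 28.38 x 100 = 10.5%
WA (24h) = (44.34 - 28.38) / 28.38 x 100 = 56.2%


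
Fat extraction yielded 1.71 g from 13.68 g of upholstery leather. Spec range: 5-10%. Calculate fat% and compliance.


Fat content = 12.5%
Compliant: No

Fat% = 1.71 / 13.68 x 100 = 12.5%
Spec range: 5-10%
Compliant: No


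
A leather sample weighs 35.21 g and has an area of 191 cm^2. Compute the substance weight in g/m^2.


1843.5 g/m^2

Substance weight = mass / area x 10000
SW = 35.21 / 191 x 10000
SW = 1843.5 g/m^2


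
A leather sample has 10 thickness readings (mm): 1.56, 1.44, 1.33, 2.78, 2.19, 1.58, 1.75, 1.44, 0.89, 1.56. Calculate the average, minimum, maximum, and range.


Sum = 16.52
Average = 16.52 / 10 = 1.65 mm
Minimum = 0.89 mm
Maximum = 2.78 mm
Range = 2.78 - 0.89 = 1.89 mm


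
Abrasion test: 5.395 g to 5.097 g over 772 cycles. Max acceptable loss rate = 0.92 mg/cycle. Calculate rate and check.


Rate = 0.386 mg/cycle
Passes: Yes


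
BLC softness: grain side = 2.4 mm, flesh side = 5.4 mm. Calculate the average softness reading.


Average = (2.4 + 5.4) / 2
Average = 3.90 mm


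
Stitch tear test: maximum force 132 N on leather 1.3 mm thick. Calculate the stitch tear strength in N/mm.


101.5 N/mm


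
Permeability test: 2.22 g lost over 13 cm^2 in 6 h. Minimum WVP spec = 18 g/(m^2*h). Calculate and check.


WVP = 2.22 / (13 x 6) x 10000 = 284.62 g/(m^2*h)
Minimum: 18 g/(m^2*h)
Meets spec: Yes


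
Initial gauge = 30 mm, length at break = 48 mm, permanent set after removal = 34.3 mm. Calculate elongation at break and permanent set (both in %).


Elongation at break = (48 - 30) / 30 x 100 = 60.0%
Permanent set = (34.3 - 30) / 30 x 100 = 14.3%


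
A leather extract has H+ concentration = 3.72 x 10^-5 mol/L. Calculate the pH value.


pH = 4.43

pH = -log10[H+]
pH = -log10(3.72 x 10^-5) = 4.43


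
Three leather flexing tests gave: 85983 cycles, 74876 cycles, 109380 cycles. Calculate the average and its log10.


Average = 90080 cycles
log10 = 4.95


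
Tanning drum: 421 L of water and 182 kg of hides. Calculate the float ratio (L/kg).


2.3


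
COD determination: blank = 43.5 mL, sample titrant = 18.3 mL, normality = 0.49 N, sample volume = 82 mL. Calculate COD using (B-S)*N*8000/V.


COD = (43.5 - 18.3) x 0.49 x 8000 / 82
COD = 25.2 x 0.49 x 8000 / 82
COD = 1204.7 mg/L


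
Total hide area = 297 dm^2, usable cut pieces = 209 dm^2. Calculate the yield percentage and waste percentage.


Yield = 70.4%
Waste = 29.6%


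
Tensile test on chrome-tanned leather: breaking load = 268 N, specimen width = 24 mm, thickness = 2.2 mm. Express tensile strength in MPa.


Cross-section = 24 x 2.2 = 52.8 mm^2
TS = 268 / 52.8 = 5.08 MPa
(1 N/mm^2 = 1 MPa)


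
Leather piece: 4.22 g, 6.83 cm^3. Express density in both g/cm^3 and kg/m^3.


0.618 g/cm^3
618 kg/m^3

Density = 4.22 / 6.83 = 0.618 g/cm^3
Convert: 0.618 x 1000 = 618 kg/m^3


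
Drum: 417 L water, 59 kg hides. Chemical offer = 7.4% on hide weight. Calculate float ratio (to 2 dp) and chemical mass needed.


Float ratio = 417 / 59 = 7.07
Chemical = 59 x 7.4 / 100 = 4.366 kg


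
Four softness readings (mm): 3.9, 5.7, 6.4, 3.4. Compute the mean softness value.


4.85 mm

Sum = 3.9 + 5.7 + 6.4 + 3.4
Mean = 19.4 / 4 = 4.85 mm


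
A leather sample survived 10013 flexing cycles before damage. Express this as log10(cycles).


log10(10013) = 4.00


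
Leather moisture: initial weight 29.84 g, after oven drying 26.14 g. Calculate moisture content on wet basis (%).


Moisture = 29.84 - 26.14 = 3.70 g
MC = 3.70 / 29.84 x 100 = 12.4%


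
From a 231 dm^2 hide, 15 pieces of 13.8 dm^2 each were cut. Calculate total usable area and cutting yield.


Usable area = 207.0 dm^2
Yield = 89.6%

Total usable = 15 x 13.8 = 207.0 dm^2
Yield = 207.0 / 231 x 100 = 89.6%


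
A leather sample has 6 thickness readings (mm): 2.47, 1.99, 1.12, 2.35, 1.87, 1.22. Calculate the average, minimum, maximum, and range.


Sum = 11.02
Average = 11.02 / 6 = 1.84 mm
Minimum = 1.12 mm
Maximum = 2.47 mm
Range = 2.47 - 1.12 = 1.35 mm


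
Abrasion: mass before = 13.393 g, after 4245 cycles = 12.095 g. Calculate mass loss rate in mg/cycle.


0.306 mg/cycle

Mass loss = 13.393 - 12.095 = 1.298 g
Rate = 1.298 / 4245 x 1000 = 0.306 mg/cycle


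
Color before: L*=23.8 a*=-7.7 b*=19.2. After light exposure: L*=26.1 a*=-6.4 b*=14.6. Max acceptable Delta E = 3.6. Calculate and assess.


dL = 2.3, da = 1.3, db = -4.6
dE = sqrt((2.3)^2 + (1.3)^2 + (-4.6)^2) = 5.30
Max = 3.6
Passes: No


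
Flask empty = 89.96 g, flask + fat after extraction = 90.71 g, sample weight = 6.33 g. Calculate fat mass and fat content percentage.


Fat mass = 0.75 g
Fat content = 11.8%

Fat mass = 90.71 - 89.96 = 0.75 g
Fat% = 0.75 / 6.33 x 100 = 11.8%


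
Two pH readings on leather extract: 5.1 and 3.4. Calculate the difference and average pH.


Difference = 1.7
Average pH = 4.25

Difference = |5.1 - 3.4| = 1.7
Average = (5.1 + 3.4) / 2 = 4.25


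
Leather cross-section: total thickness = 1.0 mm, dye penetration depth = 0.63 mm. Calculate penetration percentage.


Penetration% = 0.63 / 1.0 x 100
Penetration = 63.0%


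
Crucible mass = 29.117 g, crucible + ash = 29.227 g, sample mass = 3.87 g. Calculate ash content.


Ash mass = 29.227 - 29.117 = 0.110 g
Ash% = 0.110 / 3.87 x 100 = 2.84%


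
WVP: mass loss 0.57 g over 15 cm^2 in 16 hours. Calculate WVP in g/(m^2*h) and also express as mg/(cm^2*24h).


WVP = 0.57 / (15 x 16) x 10000 = 23.75 g/(m^2*h)
Mass loss in mg = 0.57 x 1000 = 570 mg
Per cm^2 per 24h in mg: 570 x 24 / (15 x 16) = 13680 / 240 = 57.00 mg/(cm^2*24h)


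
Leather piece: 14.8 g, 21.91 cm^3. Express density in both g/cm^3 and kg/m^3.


Density = 14.8 / 21.91 = 0.675 g/cm^3
Convert: 0.675 x 1000 = 675 kg/m^3


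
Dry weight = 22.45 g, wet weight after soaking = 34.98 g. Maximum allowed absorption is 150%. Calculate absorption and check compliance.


Absorption = 55.8%
Compliant: Yes

WA = (34.98 - 22.45) / 22.45 x 100 = 55.8%
Maximum allowed: 150%
Compliant: Yes


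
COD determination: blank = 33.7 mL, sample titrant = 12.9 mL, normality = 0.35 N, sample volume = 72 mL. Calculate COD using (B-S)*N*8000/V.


808.9 mg/L

COD = (33.7 - 12.9) x 0.35 x 8000 / 72
COD = 20.8 x 0.35 x 8000 / 72
COD = 808.9 mg/L


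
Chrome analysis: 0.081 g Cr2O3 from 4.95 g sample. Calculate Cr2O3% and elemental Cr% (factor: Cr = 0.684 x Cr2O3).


Cr2O3% = 0.081 / 4.95 x 100 = 1.64%
Cr% = 1.64 x 0.684 = 1.12%


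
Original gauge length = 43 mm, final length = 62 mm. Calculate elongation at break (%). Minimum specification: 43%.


Elongation = 44.2%
Meets spec: Yes

Extension = 62 - 43 = 19 mm
Elongation = 19 / 43 x 100 = 44.2%
Minimum required: 43%
Meets specification: Yes
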